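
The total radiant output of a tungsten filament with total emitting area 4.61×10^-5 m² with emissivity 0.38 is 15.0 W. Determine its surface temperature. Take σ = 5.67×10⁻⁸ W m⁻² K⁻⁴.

From P = εσAT⁴, T = (P / εσA)^(1/4) = (15.0 / (0.38 × 5.67×10⁻⁸ × 4.61×10^-5))^(1/4).
T = (1.51×10^13)^(1/4) = 1970 K.

T ≈ 1970 K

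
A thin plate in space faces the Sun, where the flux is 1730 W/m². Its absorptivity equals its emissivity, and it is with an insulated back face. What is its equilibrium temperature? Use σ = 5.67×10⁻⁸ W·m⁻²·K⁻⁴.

T ≈ 418 K

Absorbed flux αS = emitted flux εσT⁴ (one radiating face); with α = ε, T = (S/σ)^(1/4).
T = (1730 / 5.67×10⁻⁸)^(1/4) = (3.05×10^10)^(1/4).
T = 418 K.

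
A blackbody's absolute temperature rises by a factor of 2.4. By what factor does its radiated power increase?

P ∝ T⁴, so the power scales as (2.4)⁴ = 33.2.

factor ≈ 33.2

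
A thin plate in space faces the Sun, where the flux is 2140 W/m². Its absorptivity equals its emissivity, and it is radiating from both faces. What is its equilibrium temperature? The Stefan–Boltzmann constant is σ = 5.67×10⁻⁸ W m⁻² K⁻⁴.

Absorbed flux αS = emitted flux 2εσT⁴ per unit area; with α = ε this gives T = (S/2σ)^(1/4).
T = (2140 / (2 × 5.67×10⁻⁸))^(1/4) = (1.89×10^10)^(1/4).
T = 371 K.

T ≈ 371 K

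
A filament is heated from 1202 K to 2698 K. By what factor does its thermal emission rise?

ratio ≈ 25.4

P ∝ T⁴, so the ratio is (2698/1202)⁴ = (2.245)⁴ = 25.4.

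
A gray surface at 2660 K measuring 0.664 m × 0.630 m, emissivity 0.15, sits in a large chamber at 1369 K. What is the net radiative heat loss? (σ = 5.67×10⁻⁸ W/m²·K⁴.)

A = 0.664 × 0.630 = 0.418 m².
Q = εσA(T⁴ − T_s⁴). T⁴ − T_s⁴ = (2660)⁴ − (1369)⁴ = 5.01×10^13 − 3.51×10^12 = 4.66×10^13 K⁴.
Q = 0.15 × 5.67×10⁻⁸ × 0.418 × 4.66×10^13 = 1.66×10^5 W.

Q ≈ 1.66×10^5 W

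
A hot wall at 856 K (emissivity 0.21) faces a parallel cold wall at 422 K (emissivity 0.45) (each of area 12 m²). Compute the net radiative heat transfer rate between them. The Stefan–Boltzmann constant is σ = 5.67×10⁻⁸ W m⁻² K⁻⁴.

Q ≈ 57400 W

For two large parallel gray plates, q = σ(T₁⁴ − T₂⁴) / (1/ε₁ + 1/ε₂ − 1).
1/ε₁ + 1/ε₂ − 1 = 1/0.21 + 1/0.45 − 1 = 5.984.
T₁⁴ − T₂⁴ = 5.37×10^11 − 3.17×10^10 = 5.05×10^11 K⁴.
q = 5.67×10⁻⁸ × 5.05×10^11 / 5.984 = 4790 W/m².
Q = q·A = 4790 × 12 = 57400 W.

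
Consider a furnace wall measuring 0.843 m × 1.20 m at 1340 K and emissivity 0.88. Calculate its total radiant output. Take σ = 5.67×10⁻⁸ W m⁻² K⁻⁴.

P ≈ 1.63×10^5 W

A = 0.843 × 1.20 = 1.01 m².
Stefan–Boltzmann: P = εσAT⁴ = 0.88 × 5.67×10⁻⁸ × 1.01 × (1340)⁴ = 0.88 × 5.67×10⁻⁸ × 1.01 × 3.22×10^12.
P = 1.63×10^5 W.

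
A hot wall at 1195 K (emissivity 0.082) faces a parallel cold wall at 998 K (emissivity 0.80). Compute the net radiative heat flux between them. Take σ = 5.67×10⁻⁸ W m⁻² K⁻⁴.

For two large parallel gray plates, q = σ(T₁⁴ − T₂⁴) / (1/ε₁ + 1/ε₂ − 1).
1/ε₁ + 1/ε₂ − 1 = 1/0.082 + 1/0.80 − 1 = 12.45.
T₁⁴ − T₂⁴ = 2.04×10^12 − 9.92×10^11 = 1.05×10^12 K⁴.
q = 5.67×10⁻⁸ × 1.05×10^12 / 12.45 = 4770 W/m².

q ≈ 4770 W/m²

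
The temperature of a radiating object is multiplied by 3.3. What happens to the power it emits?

factor ≈ 119

P ∝ T⁴, so the power scales as (3.3)⁴ = 119.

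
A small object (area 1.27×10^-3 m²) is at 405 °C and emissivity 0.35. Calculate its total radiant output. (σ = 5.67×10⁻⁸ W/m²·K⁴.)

P ≈ 5.33 W

405 °C = 678 K.
Stefan–Boltzmann: P = εσAT⁴ = 0.35 × 5.67×10⁻⁸ × 1.27×10^-3 × (678)⁴ = 0.35 × 5.67×10⁻⁸ × 1.27×10^-3 × 2.11×10^11.
P = 5.33 W.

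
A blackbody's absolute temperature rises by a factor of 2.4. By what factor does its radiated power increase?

factor ≈ 33.2

P ∝ T⁴, so the power scales as (2.4)⁴ = 33.2.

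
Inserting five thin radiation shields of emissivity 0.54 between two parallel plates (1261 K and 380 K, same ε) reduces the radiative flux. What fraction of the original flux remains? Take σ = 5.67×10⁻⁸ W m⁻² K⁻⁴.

With N identical shields there are N+1 = 6 gaps in series, each with the same radiative resistance, so the flux falls to 1/(N+1) of its unshielded value.

ratio ≈ 0.167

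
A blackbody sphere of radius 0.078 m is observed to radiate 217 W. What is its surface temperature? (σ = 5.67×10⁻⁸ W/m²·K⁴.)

A = 4πr² = 4π × (0.078)² = 0.0765 m².
From P = σAT⁴, T = (P / σA)^(1/4) = (217 / (5.67×10⁻⁸ × 0.0765))^(1/4).
T = (5.01×10^10)^(1/4) = 473 K.

T ≈ 473 K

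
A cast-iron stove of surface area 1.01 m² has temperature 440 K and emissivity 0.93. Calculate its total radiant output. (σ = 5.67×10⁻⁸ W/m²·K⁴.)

Stefan–Boltzmann: P = εσAT⁴ = 0.93 × 5.67×10⁻⁸ × 1.01 × (440)⁴ = 0.93 × 5.67×10⁻⁸ × 1.01 × 3.75×10^10.
P = 2000 W.

P ≈ 2000 W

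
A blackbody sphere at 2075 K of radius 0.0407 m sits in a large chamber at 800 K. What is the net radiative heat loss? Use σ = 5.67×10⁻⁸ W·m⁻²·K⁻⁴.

Q ≈ 21400 W

A = 4πr² = 4π × (0.0407)² = 0.0208 m².
Q = σA(T⁴ − T_s⁴). T⁴ − T_s⁴ = (2075)⁴ − (800)⁴ = 1.85×10^13 − 4.10×10^11 = 1.81×10^13 K⁴.
Q = 5.67×10⁻⁸ × 0.0208 × 1.81×10^13 = 21400 W.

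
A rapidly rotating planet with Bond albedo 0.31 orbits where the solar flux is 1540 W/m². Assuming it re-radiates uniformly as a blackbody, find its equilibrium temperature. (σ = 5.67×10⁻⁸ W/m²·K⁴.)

T ≈ 262 K

Power absorbed = (1−a)S·πR²; power emitted = 4πR²σT⁴. Equating and cancelling πR²:
T = ((1−a)S / 4σ)^(1/4) = (1060 / (4 × 5.67×10⁻⁸))^(1/4) = (4.69×10^9)^(1/4).
T = 262 K.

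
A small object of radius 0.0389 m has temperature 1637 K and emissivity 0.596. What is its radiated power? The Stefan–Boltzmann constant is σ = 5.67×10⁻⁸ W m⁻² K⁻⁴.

A = 4πr² = 4π × (0.0389)² = 0.0190 m².
P = εσAT⁴ = 0.596 × 5.67×10⁻⁸ × 0.0190 × (1637)⁴ = 0.596 × 5.67×10⁻⁸ × 0.0190 × 7.18×10^12.
P = 4610 W.

P ≈ 4610 W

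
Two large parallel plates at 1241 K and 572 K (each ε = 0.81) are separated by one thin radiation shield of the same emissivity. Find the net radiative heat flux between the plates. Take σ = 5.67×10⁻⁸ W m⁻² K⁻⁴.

Each of the 2 gaps contributes resistance (2/ε − 1) = 2/0.81 − 1 = 1.469; total = 2.938.
q = σ(T₁⁴ − T₂⁴) / 2.938 = 5.67×10⁻⁸ × 2.26×10^12 / 2.938 = 43700 W/m².

q ≈ 43700 W/m²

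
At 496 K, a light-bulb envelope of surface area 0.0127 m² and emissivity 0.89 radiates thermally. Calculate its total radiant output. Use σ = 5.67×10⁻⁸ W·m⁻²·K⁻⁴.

P = εσAT⁴ = 0.89 × 5.67×10⁻⁸ × 0.0127 × (496)⁴ = 0.89 × 5.67×10⁻⁸ × 0.0127 × 6.05×10^10.
P = 38.8 W.

P ≈ 38.8 W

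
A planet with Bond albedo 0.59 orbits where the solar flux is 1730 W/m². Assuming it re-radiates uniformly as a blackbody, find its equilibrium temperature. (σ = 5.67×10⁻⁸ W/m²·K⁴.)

Power absorbed = (1−a)S·πR²; power emitted = 4πR²σT⁴. Equating and cancelling πR²:
T = ((1−a)S / 4σ)^(1/4) = (709 / (4 × 5.67×10⁻⁸))^(1/4) = (3.13×10^9)^(1/4).
T = 236 K.

T ≈ 236 K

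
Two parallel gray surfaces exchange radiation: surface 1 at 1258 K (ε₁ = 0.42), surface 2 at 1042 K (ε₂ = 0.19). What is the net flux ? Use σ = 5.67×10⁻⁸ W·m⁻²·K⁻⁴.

For two large parallel gray plates, q = σ(T₁⁴ − T₂⁴) / (1/ε₁ + 1/ε₂ − 1).
1/ε₁ + 1/ε₂ − 1 = 1/0.42 + 1/0.19 − 1 = 6.644.
T₁⁴ − T₂⁴ = 2.50×10^12 − 1.18×10^12 = 1.33×10^12 K⁴.
q = 5.67×10⁻⁸ × 1.33×10^12 / 6.644 = 11300 W/m².

q ≈ 11300 W/m²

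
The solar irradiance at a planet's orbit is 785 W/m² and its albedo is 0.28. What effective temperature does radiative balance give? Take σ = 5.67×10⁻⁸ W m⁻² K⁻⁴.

Power absorbed = (1−a)S·πR²; power emitted = 4πR²σT⁴. Equating and cancelling πR²:
T = ((1−a)S / 4σ)^(1/4) = (565 / (4 × 5.67×10⁻⁸))^(1/4) = (2.49×10^9)^(1/4).
T = 223 K.

T ≈ 223 K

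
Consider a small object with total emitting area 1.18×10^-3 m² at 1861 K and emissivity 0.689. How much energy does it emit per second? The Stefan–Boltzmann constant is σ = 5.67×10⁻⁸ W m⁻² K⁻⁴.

P ≈ 553 W

Stefan–Boltzmann: P = εσAT⁴ = 0.689 × 5.67×10⁻⁸ × 1.18×10^-3 × (1861)⁴ = 0.689 × 5.67×10⁻⁸ × 1.18×10^-3 × 1.20×10^13.
P = 553 W.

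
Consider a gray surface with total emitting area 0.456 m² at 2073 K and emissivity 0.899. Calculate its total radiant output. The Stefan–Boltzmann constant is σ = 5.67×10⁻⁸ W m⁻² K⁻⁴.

P = εσAT⁴ = 0.899 × 5.67×10⁻⁸ × 0.456 × (2073)⁴ = 0.899 × 5.67×10⁻⁸ × 0.456 × 1.85×10^13.
P = 4.29×10^5 W.

P ≈ 4.29×10^5 W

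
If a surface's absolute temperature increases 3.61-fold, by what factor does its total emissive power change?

factor ≈ 170

P ∝ T⁴, so the power scales as (3.61)⁴ = 170.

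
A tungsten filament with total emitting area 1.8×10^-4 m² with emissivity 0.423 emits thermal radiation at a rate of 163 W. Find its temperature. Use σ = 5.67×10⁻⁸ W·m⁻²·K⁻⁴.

T ≈ 2480 K

From P = εσAT⁴, T = (P / εσA)^(1/4) = (163 / (0.423 × 5.67×10⁻⁸ × 1.80×10^-4))^(1/4).
T = (3.78×10^13)^(1/4) = 2480 K.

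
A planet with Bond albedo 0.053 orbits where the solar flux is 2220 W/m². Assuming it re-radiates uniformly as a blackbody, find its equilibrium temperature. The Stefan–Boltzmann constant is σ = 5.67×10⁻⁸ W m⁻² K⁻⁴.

Power absorbed = (1−a)S·πR²; power emitted = 4πR²σT⁴. Equating and cancelling πR²:
T = ((1−a)S / 4σ)^(1/4) = (2100 / (4 × 5.67×10⁻⁸))^(1/4) = (9.27×10^9)^(1/4).
T = 310 K.

T ≈ 310 K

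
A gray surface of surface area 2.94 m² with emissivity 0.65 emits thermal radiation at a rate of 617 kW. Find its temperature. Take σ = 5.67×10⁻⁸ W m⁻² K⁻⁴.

From P = εσAT⁴, T = (P / εσA)^(1/4) = (6.17×10^5 / (0.65 × 5.67×10⁻⁸ × 2.94))^(1/4).
T = (5.69×10^12)^(1/4) = 1540 K.

T ≈ 1540 K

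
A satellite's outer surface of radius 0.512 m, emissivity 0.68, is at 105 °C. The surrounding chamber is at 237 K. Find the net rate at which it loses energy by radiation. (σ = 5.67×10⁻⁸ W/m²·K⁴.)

A = 4πr² = 4π × (0.512)² = 3.29 m².
Convert: 105 °C = 378 K.
Q = εσA(T⁴ − T_s⁴). T⁴ − T_s⁴ = (378)⁴ − (237)⁴ = 2.04×10^10 − 3.15×10^9 = 1.73×10^10 K⁴.
Q = 0.68 × 5.67×10⁻⁸ × 3.29 × 1.73×10^10 = 2190 W.

Q ≈ 2190 W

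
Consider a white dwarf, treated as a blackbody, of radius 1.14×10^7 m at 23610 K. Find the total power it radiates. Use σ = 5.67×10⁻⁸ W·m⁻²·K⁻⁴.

P ≈ 2.88×10^25 W

A = 4πr² = 4π × (1.14×10^7)² = 1.63×10^15 m².
P = σAT⁴ = 5.67×10⁻⁸ × 1.63×10^15 × (23610)⁴ = 5.67×10⁻⁸ × 1.63×10^15 × 3.11×10^17.
P = 2.88×10^25 W.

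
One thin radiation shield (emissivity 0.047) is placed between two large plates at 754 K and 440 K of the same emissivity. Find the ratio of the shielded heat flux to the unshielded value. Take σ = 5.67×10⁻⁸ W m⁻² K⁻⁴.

With N identical shields there are N+1 = 2 gaps in series, each with the same radiative resistance, so the flux falls to 1/(N+1) of its unshielded value.

ratio ≈ 0.500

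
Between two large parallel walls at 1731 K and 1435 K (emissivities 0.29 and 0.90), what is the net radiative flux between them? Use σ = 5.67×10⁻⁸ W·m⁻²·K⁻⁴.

q ≈ 75500 W/m²

For two large parallel gray plates, q = σ(T₁⁴ − T₂⁴) / (1/ε₁ + 1/ε₂ − 1).
1/ε₁ + 1/ε₂ − 1 = 1/0.29 + 1/0.90 − 1 = 3.559.
T₁⁴ − T₂⁴ = 8.98×10^12 − 4.24×10^12 = 4.74×10^12 K⁴.
q = 5.67×10⁻⁸ × 4.74×10^12 / 3.559 = 75500 W/m².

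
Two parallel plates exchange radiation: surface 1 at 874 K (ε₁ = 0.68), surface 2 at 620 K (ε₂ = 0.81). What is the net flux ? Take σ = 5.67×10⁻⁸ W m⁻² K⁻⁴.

For two large parallel gray plates, q = σ(T₁⁴ − T₂⁴) / (1/ε₁ + 1/ε₂ − 1).
1/ε₁ + 1/ε₂ − 1 = 1/0.68 + 1/0.81 − 1 = 1.705.
T₁⁴ − T₂⁴ = 5.84×10^11 − 1.48×10^11 = 4.36×10^11 K⁴.
q = 5.67×10⁻⁸ × 4.36×10^11 / 1.705 = 14500 W/m².

q ≈ 14500 W/m²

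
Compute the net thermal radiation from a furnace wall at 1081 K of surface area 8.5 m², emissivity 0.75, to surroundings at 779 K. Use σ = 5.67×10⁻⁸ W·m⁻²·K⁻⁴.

Q ≈ 3.60×10^5 W

Q = εσA(T⁴ − T_s⁴). T⁴ − T_s⁴ = (1081)⁴ − (779)⁴ = 1.37×10^12 − 3.68×10^11 = 9.97×10^11 K⁴.
Q = 0.75 × 5.67×10⁻⁸ × 8.50 × 9.97×10^11 = 3.60×10^5 W.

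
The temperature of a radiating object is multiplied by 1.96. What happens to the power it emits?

P ∝ T⁴, so the power scales as (1.96)⁴ = 14.8.

factor ≈ 14.8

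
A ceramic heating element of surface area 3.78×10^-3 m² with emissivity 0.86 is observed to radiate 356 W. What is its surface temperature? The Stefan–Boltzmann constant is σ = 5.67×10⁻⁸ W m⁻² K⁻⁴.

T ≈ 1180 K

From P = εσAT⁴, T = (P / εσA)^(1/4) = (356 / (0.86 × 5.67×10⁻⁸ × 3.78×10^-3))^(1/4).
T = (1.93×10^12)^(1/4) = 1180 K.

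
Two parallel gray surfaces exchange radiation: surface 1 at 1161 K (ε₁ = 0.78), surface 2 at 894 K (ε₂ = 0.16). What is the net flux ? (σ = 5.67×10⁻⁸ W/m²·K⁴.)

q ≈ 10200 W/m²

For two large parallel gray plates, q = σ(T₁⁴ − T₂⁴) / (1/ε₁ + 1/ε₂ − 1).
1/ε₁ + 1/ε₂ − 1 = 1/0.78 + 1/0.16 − 1 = 6.532.
T₁⁴ − T₂⁴ = 1.82×10^12 − 6.39×10^11 = 1.18×10^12 K⁴.
q = 5.67×10⁻⁸ × 1.18×10^12 / 6.532 = 10200 W/m².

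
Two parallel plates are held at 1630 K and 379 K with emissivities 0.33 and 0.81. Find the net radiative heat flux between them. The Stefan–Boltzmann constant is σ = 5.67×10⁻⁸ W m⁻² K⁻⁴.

For two large parallel gray plates, q = σ(T₁⁴ − T₂⁴) / (1/ε₁ + 1/ε₂ − 1).
1/ε₁ + 1/ε₂ − 1 = 1/0.33 + 1/0.81 − 1 = 3.265.
T₁⁴ − T₂⁴ = 7.06×10^12 − 2.06×10^10 = 7.04×10^12 K⁴.
q = 5.67×10⁻⁸ × 7.04×10^12 / 3.265 = 1.22×10^5 W/m².

q ≈ 1.22×10^5 W/m²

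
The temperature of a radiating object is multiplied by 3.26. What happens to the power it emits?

P ∝ T⁴, so the power scales as (3.26)⁴ = 113.

factor ≈ 113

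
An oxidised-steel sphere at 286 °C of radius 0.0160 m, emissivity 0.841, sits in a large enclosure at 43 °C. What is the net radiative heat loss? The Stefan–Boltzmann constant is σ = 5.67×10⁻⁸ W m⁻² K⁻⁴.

A = 4πr² = 4π × (0.0160)² = 3.22×10^-3 m².
Convert: 286 °C = 559 K; 43 °C = 316 K.
Q = εσA(T⁴ − T_s⁴). T⁴ − T_s⁴ = (559)⁴ − (316)⁴ = 9.76×10^10 − 9.97×10^9 = 8.77×10^10 K⁴.
Q = 0.841 × 5.67×10⁻⁸ × 3.22×10^-3 × 8.77×10^10 = 13.4 W.

Q ≈ 13.4 W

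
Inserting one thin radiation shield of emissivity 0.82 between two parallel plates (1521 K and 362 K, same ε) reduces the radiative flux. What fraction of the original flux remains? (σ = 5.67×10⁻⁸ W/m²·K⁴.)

ratio ≈ 0.500

With N identical shields there are N+1 = 2 gaps in series, each with the same radiative resistance, so the flux falls to 1/(N+1) of its unshielded value.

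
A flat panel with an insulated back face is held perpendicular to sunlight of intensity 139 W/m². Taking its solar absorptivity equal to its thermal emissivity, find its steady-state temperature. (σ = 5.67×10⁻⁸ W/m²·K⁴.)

Absorbed flux αS = emitted flux εσT⁴ (one radiating face); with α = ε, T = (S/σ)^(1/4).
T = (139 / 5.67×10⁻⁸)^(1/4) = (2.45×10^9)^(1/4).
T = 223 K.

T ≈ 223 K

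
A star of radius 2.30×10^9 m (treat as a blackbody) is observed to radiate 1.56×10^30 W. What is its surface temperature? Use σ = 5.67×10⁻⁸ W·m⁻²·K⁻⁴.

A = 4πr² = 4π × (2.30×10^9)² = 6.65×10^19 m².
From P = σAT⁴, T = (P / σA)^(1/4) = (1.56×10^30 / (5.67×10⁻⁸ × 6.65×10^19))^(1/4).
T = (4.14×10^17)^(1/4) = 25400 K.

T ≈ 25400 K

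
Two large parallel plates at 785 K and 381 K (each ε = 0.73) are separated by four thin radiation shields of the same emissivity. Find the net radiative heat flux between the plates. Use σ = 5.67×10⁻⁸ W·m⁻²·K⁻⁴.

Each of the 5 gaps contributes resistance (2/ε − 1) = 2/0.73 − 1 = 1.740; total = 8.699.
q = σ(T₁⁴ − T₂⁴) / 8.699 = 5.67×10⁻⁸ × 3.59×10^11 / 8.699 = 2340 W/m².

q ≈ 2340 W/m²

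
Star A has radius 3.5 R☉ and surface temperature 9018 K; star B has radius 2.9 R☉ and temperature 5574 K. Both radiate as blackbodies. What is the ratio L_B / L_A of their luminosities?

L = 4πR²σT⁴ ∝ R²T⁴, so L_B/L_A = (2.9/3.5)² × (5574/9018)⁴ = 0.687 × 0.146 = 0.100.

L_B/L_A ≈ 0.100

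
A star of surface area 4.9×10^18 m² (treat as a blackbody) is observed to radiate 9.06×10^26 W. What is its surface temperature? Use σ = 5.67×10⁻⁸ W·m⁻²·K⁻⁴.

From P = σAT⁴, T = (P / σA)^(1/4) = (9.06×10^26 / (5.67×10⁻⁸ × 4.90×10^18))^(1/4).
T = (3.26×10^15)^(1/4) = 7560 K.

T ≈ 7560 K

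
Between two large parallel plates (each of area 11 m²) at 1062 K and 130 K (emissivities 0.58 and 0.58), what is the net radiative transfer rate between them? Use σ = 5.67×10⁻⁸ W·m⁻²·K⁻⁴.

For two large parallel gray plates, q = σ(T₁⁴ − T₂⁴) / (1/ε₁ + 1/ε₂ − 1).
1/ε₁ + 1/ε₂ − 1 = 1/0.58 + 1/0.58 − 1 = 2.448.
T₁⁴ − T₂⁴ = 1.27×10^12 − 2.86×10^8 = 1.27×10^12 K⁴.
q = 5.67×10⁻⁸ × 1.27×10^12 / 2.448 = 29500 W/m².
Q = q·A = 29500 × 11 = 3.24×10^5 W.

Q ≈ 3.24×10^5 W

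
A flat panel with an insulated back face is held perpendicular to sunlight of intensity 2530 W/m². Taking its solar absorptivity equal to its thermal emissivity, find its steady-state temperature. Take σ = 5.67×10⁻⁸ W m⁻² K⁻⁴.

Absorbed flux αS = emitted flux εσT⁴ (one radiating face); with α = ε, T = (S/σ)^(1/4).
T = (2530 / 5.67×10⁻⁸)^(1/4) = (4.46×10^10)^(1/4).
T = 460 K.

T ≈ 460 K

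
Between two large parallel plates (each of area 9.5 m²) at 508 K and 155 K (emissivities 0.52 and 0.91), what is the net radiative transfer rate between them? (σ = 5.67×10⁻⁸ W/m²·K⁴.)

Q ≈ 17600 W

For two large parallel gray plates, q = σ(T₁⁴ − T₂⁴) / (1/ε₁ + 1/ε₂ − 1).
1/ε₁ + 1/ε₂ − 1 = 1/0.52 + 1/0.91 − 1 = 2.022.
T₁⁴ − T₂⁴ = 6.66×10^10 − 5.77×10^8 = 6.60×10^10 K⁴.
q = 5.67×10⁻⁸ × 6.60×10^10 / 2.022 = 1850 W/m².
Q = q·A = 1850 × 9.5 = 17600 W.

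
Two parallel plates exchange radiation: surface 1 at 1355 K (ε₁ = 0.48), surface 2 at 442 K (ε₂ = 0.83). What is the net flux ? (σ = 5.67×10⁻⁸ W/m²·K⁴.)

q ≈ 82600 W/m²

For two large parallel gray plates, q = σ(T₁⁴ − T₂⁴) / (1/ε₁ + 1/ε₂ − 1).
1/ε₁ + 1/ε₂ − 1 = 1/0.48 + 1/0.83 − 1 = 2.288.
T₁⁴ − T₂⁴ = 3.37×10^12 − 3.82×10^10 = 3.33×10^12 K⁴.
q = 5.67×10⁻⁸ × 3.33×10^12 / 2.288 = 82600 W/m².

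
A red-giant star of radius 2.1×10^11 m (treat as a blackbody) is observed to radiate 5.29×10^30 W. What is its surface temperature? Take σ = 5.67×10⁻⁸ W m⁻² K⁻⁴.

A = 4πr² = 4π × (2.1×10^11)² = 5.54×10^23 m².
From P = σAT⁴, T = (P / σA)^(1/4) = (5.29×10^30 / (5.67×10⁻⁸ × 5.54×10^23))^(1/4).
T = (1.68×10^14)^(1/4) = 3600 K.

T ≈ 3600 K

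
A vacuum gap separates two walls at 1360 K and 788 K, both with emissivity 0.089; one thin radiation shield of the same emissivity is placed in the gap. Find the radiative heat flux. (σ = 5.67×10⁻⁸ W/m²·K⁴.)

Each of the 2 gaps contributes resistance (2/ε − 1) = 2/0.089 − 1 = 21.47; total = 42.94.
q = σ(T₁⁴ − T₂⁴) / 42.94 = 5.67×10⁻⁸ × 3.04×10^12 / 42.94 = 4010 W/m².

q ≈ 4010 W/m²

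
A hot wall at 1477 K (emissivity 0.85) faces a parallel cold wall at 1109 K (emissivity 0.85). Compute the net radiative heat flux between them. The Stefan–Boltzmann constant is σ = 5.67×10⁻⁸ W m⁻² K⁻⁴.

For two large parallel gray plates, q = σ(T₁⁴ − T₂⁴) / (1/ε₁ + 1/ε₂ − 1).
1/ε₁ + 1/ε₂ − 1 = 1/0.85 + 1/0.85 − 1 = 1.353.
T₁⁴ − T₂⁴ = 4.76×10^12 − 1.51×10^12 = 3.25×10^12 K⁴.
q = 5.67×10⁻⁸ × 3.25×10^12 / 1.353 = 1.36×10^5 W/m².

q ≈ 1.36×10^5 W/m²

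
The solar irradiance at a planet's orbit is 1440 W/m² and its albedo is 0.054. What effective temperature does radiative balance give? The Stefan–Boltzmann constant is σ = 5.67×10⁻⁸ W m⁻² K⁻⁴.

Power absorbed = (1−a)S·πR²; power emitted = 4πR²σT⁴. Equating and cancelling πR²:
T = ((1−a)S / 4σ)^(1/4) = (1360 / (4 × 5.67×10⁻⁸))^(1/4) = (6.01×10^9)^(1/4).
T = 278 K.

T ≈ 278 K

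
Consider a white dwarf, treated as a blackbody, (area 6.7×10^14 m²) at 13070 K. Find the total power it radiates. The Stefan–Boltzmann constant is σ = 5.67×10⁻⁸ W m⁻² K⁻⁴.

P ≈ 1.11×10^24 W

P = σAT⁴ = 5.67×10⁻⁸ × 6.70×10^14 × (13070)⁴ = 5.67×10⁻⁸ × 6.70×10^14 × 2.92×10^16.
P = 1.11×10^24 W.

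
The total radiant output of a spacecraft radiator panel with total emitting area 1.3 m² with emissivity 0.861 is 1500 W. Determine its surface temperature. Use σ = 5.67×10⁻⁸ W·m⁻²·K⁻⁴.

From P = εσAT⁴, T = (P / εσA)^(1/4) = (1500 / (0.861 × 5.67×10⁻⁸ × 1.30))^(1/4).
T = (2.36×10^10)^(1/4) = 392 K.

T ≈ 392 K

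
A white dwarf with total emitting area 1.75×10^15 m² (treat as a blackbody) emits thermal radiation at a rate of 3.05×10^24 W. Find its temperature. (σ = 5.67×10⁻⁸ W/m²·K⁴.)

From P = σAT⁴, T = (P / σA)^(1/4) = (3.05×10^24 / (5.67×10⁻⁸ × 1.75×10^15))^(1/4).
T = (3.07×10^16)^(1/4) = 13200 K.

T ≈ 13200 K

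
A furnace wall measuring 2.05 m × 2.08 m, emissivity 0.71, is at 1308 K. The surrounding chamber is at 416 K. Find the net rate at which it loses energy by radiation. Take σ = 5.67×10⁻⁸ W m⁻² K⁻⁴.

A = 2.05 × 2.08 = 4.26 m².
Q = εσA(T⁴ − T_s⁴). T⁴ − T_s⁴ = (1308)⁴ − (416)⁴ = 2.93×10^12 − 2.99×10^10 = 2.90×10^12 K⁴.
Q = 0.71 × 5.67×10⁻⁸ × 4.26 × 2.90×10^12 = 4.97×10^5 W.

Q ≈ 4.97×10^5 W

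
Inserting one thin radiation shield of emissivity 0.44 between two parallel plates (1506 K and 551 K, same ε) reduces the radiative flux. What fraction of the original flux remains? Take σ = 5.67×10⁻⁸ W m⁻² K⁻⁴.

With N identical shields there are N+1 = 2 gaps in series, each with the same radiative resistance, so the flux falls to 1/(N+1) of its unshielded value.

ratio ≈ 0.500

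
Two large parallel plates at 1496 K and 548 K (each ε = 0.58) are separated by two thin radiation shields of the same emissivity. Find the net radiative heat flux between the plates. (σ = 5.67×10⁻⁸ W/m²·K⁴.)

Each of the 3 gaps contributes resistance (2/ε − 1) = 2/0.58 − 1 = 2.448; total = 7.345.
q = σ(T₁⁴ − T₂⁴) / 7.345 = 5.67×10⁻⁸ × 4.92×10^12 / 7.345 = 38000 W/m².

q ≈ 38000 W/m²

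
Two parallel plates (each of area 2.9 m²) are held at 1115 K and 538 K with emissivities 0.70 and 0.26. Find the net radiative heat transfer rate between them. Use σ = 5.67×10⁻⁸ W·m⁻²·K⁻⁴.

Q ≈ 56200 W

For two large parallel gray plates, q = σ(T₁⁴ − T₂⁴) / (1/ε₁ + 1/ε₂ − 1).
1/ε₁ + 1/ε₂ − 1 = 1/0.70 + 1/0.26 − 1 = 4.275.
T₁⁴ − T₂⁴ = 1.55×10^12 − 8.38×10^10 = 1.46×10^12 K⁴.
q = 5.67×10⁻⁸ × 1.46×10^12 / 4.275 = 19400 W/m².
Q = q·A = 19400 × 2.9 = 56200 W.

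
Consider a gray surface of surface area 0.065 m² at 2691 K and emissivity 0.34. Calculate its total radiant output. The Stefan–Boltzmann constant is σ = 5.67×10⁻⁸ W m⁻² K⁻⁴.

Stefan–Boltzmann: P = εσAT⁴ = 0.34 × 5.67×10⁻⁸ × 0.0650 × (2691)⁴ = 0.34 × 5.67×10⁻⁸ × 0.0650 × 5.24×10^13.
P = 65700 W.

P ≈ 65700 W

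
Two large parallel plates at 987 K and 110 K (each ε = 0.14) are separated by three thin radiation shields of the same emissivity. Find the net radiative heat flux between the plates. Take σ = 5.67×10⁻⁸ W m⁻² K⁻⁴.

Each of the 4 gaps contributes resistance (2/ε − 1) = 2/0.14 − 1 = 13.29; total = 53.14.
q = σ(T₁⁴ − T₂⁴) / 53.14 = 5.67×10⁻⁸ × 9.49×10^11 / 53.14 = 1010 W/m².

q ≈ 1010 W/m²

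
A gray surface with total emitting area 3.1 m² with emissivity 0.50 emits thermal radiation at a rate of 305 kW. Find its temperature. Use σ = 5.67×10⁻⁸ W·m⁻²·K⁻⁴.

From P = εσAT⁴, T = (P / εσA)^(1/4) = (3.05×10^5 / (0.50 × 5.67×10⁻⁸ × 3.10))^(1/4).
T = (3.47×10^12)^(1/4) = 1360 K.

T ≈ 1360 K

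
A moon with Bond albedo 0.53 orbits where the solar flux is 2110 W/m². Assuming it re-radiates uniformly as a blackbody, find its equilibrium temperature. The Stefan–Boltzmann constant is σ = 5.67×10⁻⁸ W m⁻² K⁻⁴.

T ≈ 257 K

Power absorbed = (1−a)S·πR²; power emitted = 4πR²σT⁴. Equating and cancelling πR²:
T = ((1−a)S / 4σ)^(1/4) = (992 / (4 × 5.67×10⁻⁸))^(1/4) = (4.37×10^9)^(1/4).
T = 257 K.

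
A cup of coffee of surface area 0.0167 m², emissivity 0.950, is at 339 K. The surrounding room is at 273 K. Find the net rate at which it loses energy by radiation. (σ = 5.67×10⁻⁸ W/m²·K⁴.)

Q ≈ 6.88 W

Q = εσA(T⁴ − T_s⁴). T⁴ − T_s⁴ = (339)⁴ − (273)⁴ = 1.32×10^10 − 5.55×10^9 = 7.65×10^9 K⁴.
Q = 0.950 × 5.67×10⁻⁸ × 0.0167 × 7.65×10^9 = 6.88 W.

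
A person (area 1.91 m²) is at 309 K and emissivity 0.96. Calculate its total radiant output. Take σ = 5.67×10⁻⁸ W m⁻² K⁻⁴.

P = εσAT⁴ = 0.96 × 5.67×10⁻⁸ × 1.91 × (309)⁴ = 0.96 × 5.67×10⁻⁸ × 1.91 × 9.12×10^9.
P = 948 W.

P ≈ 948 W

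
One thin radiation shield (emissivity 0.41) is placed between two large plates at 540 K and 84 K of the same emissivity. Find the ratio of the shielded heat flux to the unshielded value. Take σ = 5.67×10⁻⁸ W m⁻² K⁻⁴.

With N identical shields there are N+1 = 2 gaps in series, each with the same radiative resistance, so the flux falls to 1/(N+1) of its unshielded value.

ratio ≈ 0.500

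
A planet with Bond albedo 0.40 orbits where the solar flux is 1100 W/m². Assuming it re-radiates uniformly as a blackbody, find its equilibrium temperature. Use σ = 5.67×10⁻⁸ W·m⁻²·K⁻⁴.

T ≈ 232 K

Power absorbed = (1−a)S·πR²; power emitted = 4πR²σT⁴. Equating and cancelling πR²:
T = ((1−a)S / 4σ)^(1/4) = (660 / (4 × 5.67×10⁻⁸))^(1/4) = (2.91×10^9)^(1/4).
T = 232 K.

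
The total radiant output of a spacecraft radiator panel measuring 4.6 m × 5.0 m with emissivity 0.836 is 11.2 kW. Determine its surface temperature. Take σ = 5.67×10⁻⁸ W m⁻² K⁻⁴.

T ≈ 318 K

A = 4.6 × 5.0 = 23.0 m².
From P = εσAT⁴, T = (P / εσA)^(1/4) = (11200 / (0.836 × 5.67×10⁻⁸ × 23.0))^(1/4).
T = (1.03×10^10)^(1/4) = 318 K.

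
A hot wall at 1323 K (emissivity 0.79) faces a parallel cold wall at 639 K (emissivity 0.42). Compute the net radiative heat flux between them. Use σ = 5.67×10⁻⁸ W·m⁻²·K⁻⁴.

For two large parallel gray plates, q = σ(T₁⁴ − T₂⁴) / (1/ε₁ + 1/ε₂ − 1).
1/ε₁ + 1/ε₂ − 1 = 1/0.79 + 1/0.42 − 1 = 2.647.
T₁⁴ − T₂⁴ = 3.06×10^12 − 1.67×10^11 = 2.90×10^12 K⁴.
q = 5.67×10⁻⁸ × 2.90×10^12 / 2.647 = 62100 W/m².

q ≈ 62100 W/m²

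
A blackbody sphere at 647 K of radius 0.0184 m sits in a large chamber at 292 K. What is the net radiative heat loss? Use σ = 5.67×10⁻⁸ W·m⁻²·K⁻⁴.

A = 4πr² = 4π × (0.0184)² = 4.25×10^-3 m².
Q = σA(T⁴ − T_s⁴). T⁴ − T_s⁴ = (647)⁴ − (292)⁴ = 1.75×10^11 − 7.27×10^9 = 1.68×10^11 K⁴.
Q = 5.67×10⁻⁸ × 4.25×10^-3 × 1.68×10^11 = 40.5 W.

Q ≈ 40.5 W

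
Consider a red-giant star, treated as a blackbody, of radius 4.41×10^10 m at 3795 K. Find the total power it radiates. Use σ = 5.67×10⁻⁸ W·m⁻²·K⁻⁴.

P ≈ 2.87×10^29 W

A = 4πr² = 4π × (4.41×10^10)² = 2.44×10^22 m².
P = σAT⁴ = 5.67×10⁻⁸ × 2.44×10^22 × (3795)⁴ = 5.67×10⁻⁸ × 2.44×10^22 × 2.07×10^14.
P = 2.87×10^29 W.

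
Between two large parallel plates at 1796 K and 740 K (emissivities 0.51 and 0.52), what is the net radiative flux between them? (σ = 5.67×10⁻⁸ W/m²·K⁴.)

For two large parallel gray plates, q = σ(T₁⁴ − T₂⁴) / (1/ε₁ + 1/ε₂ − 1).
1/ε₁ + 1/ε₂ − 1 = 1/0.51 + 1/0.52 − 1 = 2.884.
T₁⁴ − T₂⁴ = 1.04×10^13 − 3.00×10^11 = 1.01×10^13 K⁴.
q = 5.67×10⁻⁸ × 1.01×10^13 / 2.884 = 1.99×10^5 W/m².

q ≈ 1.99×10^5 W/m²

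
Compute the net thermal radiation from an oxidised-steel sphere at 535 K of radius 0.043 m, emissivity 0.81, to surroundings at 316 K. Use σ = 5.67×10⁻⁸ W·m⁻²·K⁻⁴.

A = 4πr² = 4π × (0.043)² = 0.0232 m².
Q = εσA(T⁴ − T_s⁴). T⁴ − T_s⁴ = (535)⁴ − (316)⁴ = 8.19×10^10 − 9.97×10^9 = 7.20×10^10 K⁴.
Q = 0.81 × 5.67×10⁻⁸ × 0.0232 × 7.20×10^10 = 76.8 W.

Q ≈ 76.8 W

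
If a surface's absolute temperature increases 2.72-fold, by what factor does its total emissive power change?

factor ≈ 54.7

P ∝ T⁴, so the power scales as (2.72)⁴ = 54.7.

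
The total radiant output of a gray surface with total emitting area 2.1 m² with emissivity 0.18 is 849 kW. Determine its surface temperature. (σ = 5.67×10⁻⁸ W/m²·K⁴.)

From P = εσAT⁴, T = (P / εσA)^(1/4) = (8.49×10^5 / (0.18 × 5.67×10⁻⁸ × 2.10))^(1/4).
T = (3.96×10^13)^(1/4) = 2510 K.

T ≈ 2510 K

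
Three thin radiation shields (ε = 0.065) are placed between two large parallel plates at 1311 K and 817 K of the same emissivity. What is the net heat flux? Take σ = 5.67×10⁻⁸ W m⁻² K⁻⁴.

Each of the 4 gaps contributes resistance (2/ε − 1) = 2/0.065 − 1 = 29.77; total = 119.1.
q = σ(T₁⁴ − T₂⁴) / 119.1 = 5.67×10⁻⁸ × 2.51×10^12 / 119.1 = 1190 W/m².

q ≈ 1190 W/m²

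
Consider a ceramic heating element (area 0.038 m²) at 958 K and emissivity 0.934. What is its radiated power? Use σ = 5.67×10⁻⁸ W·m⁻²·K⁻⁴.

P ≈ 1700 W

Stefan–Boltzmann: P = εσAT⁴ = 0.934 × 5.67×10⁻⁸ × 0.0380 × (958)⁴ = 0.934 × 5.67×10⁻⁸ × 0.0380 × 8.42×10^11.
P = 1700 W.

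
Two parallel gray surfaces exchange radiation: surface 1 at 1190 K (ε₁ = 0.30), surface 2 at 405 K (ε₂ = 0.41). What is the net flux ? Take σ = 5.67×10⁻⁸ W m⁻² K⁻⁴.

For two large parallel gray plates, q = σ(T₁⁴ − T₂⁴) / (1/ε₁ + 1/ε₂ − 1).
1/ε₁ + 1/ε₂ − 1 = 1/0.30 + 1/0.41 − 1 = 4.772.
T₁⁴ − T₂⁴ = 2.01×10^12 − 2.69×10^10 = 1.98×10^12 K⁴.
q = 5.67×10⁻⁸ × 1.98×10^12 / 4.772 = 23500 W/m².

q ≈ 23500 W/m²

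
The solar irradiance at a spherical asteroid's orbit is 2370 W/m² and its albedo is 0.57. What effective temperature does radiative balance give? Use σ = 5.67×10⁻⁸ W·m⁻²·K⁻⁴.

T ≈ 259 K

Power absorbed = (1−a)S·πR²; power emitted = 4πR²σT⁴. Equating and cancelling πR²:
T = ((1−a)S / 4σ)^(1/4) = (1020 / (4 × 5.67×10⁻⁸))^(1/4) = (4.49×10^9)^(1/4).
T = 259 K.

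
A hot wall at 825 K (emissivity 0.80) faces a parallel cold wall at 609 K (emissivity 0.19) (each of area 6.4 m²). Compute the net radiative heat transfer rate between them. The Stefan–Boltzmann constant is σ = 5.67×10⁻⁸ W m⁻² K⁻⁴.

For two large parallel gray plates, q = σ(T₁⁴ − T₂⁴) / (1/ε₁ + 1/ε₂ − 1).
1/ε₁ + 1/ε₂ − 1 = 1/0.80 + 1/0.19 − 1 = 5.513.
T₁⁴ − T₂⁴ = 4.63×10^11 − 1.38×10^11 = 3.26×10^11 K⁴.
q = 5.67×10⁻⁸ × 3.26×10^11 / 5.513 = 3350 W/m².
Q = q·A = 3350 × 6.4 = 21400 W.

Q ≈ 21400 W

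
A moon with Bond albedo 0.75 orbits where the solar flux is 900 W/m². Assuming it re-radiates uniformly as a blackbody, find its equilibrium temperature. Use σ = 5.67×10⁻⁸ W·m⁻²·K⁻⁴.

T ≈ 177 K

Power absorbed = (1−a)S·πR²; power emitted = 4πR²σT⁴. Equating and cancelling πR²:
T = ((1−a)S / 4σ)^(1/4) = (225 / (4 × 5.67×10⁻⁸))^(1/4) = (9.92×10^8)^(1/4).
T = 177 K.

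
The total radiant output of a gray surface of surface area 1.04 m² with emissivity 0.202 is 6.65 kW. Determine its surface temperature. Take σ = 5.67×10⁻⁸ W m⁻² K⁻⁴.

From P = εσAT⁴, T = (P / εσA)^(1/4) = (6650 / (0.202 × 5.67×10⁻⁸ × 1.04))^(1/4).
T = (5.58×10^11)^(1/4) = 864 K.

T ≈ 864 K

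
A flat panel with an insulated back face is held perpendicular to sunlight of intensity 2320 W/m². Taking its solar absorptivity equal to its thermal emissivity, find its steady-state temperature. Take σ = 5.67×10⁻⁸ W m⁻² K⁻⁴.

T ≈ 450 K

Absorbed flux αS = emitted flux εσT⁴ (one radiating face); with α = ε, T = (S/σ)^(1/4).
T = (2320 / 5.67×10⁻⁸)^(1/4) = (4.09×10^10)^(1/4).
T = 450 K.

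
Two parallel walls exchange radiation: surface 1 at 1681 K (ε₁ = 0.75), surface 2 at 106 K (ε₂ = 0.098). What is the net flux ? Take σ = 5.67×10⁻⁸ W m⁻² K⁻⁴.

For two large parallel gray plates, q = σ(T₁⁴ − T₂⁴) / (1/ε₁ + 1/ε₂ − 1).
1/ε₁ + 1/ε₂ − 1 = 1/0.75 + 1/0.098 − 1 = 10.54.
T₁⁴ − T₂⁴ = 7.98×10^12 − 1.26×10^8 = 7.98×10^12 K⁴.
q = 5.67×10⁻⁸ × 7.98×10^12 / 10.54 = 43000 W/m².

q ≈ 43000 W/m²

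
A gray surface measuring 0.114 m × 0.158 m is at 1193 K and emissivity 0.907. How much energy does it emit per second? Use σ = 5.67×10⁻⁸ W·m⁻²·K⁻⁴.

A = 0.114 × 0.158 = 0.0180 m².
P = εσAT⁴ = 0.907 × 5.67×10⁻⁸ × 0.0180 × (1193)⁴ = 0.907 × 5.67×10⁻⁸ × 0.0180 × 2.03×10^12.
P = 1880 W.

P ≈ 1880 W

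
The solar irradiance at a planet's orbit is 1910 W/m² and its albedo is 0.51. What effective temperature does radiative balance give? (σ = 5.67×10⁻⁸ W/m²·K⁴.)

T ≈ 253 K

Power absorbed = (1−a)S·πR²; power emitted = 4πR²σT⁴. Equating and cancelling πR²:
T = ((1−a)S / 4σ)^(1/4) = (936 / (4 × 5.67×10⁻⁸))^(1/4) = (4.13×10^9)^(1/4).
T = 253 K.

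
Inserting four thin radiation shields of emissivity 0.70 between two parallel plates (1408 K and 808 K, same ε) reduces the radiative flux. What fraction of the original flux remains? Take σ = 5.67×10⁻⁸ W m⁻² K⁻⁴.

ratio ≈ 0.200

With N identical shields there are N+1 = 5 gaps in series, each with the same radiative resistance, so the flux falls to 1/(N+1) of its unshielded value.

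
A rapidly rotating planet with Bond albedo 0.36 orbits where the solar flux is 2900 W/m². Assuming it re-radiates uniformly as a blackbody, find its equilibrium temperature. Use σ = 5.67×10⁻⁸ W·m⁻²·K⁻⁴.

Power absorbed = (1−a)S·πR²; power emitted = 4πR²σT⁴. Equating and cancelling πR²:
T = ((1−a)S / 4σ)^(1/4) = (1860 / (4 × 5.67×10⁻⁸))^(1/4) = (8.18×10^9)^(1/4).
T = 301 K.

T ≈ 301 K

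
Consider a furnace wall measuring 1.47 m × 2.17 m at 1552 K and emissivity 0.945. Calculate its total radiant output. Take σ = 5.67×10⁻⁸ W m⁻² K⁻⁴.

P ≈ 9.92×10^5 W

A = 1.47 × 2.17 = 3.19 m².
Stefan–Boltzmann: P = εσAT⁴ = 0.945 × 5.67×10⁻⁸ × 3.19 × (1552)⁴ = 0.945 × 5.67×10⁻⁸ × 3.19 × 5.80×10^12.
P = 9.92×10^5 W.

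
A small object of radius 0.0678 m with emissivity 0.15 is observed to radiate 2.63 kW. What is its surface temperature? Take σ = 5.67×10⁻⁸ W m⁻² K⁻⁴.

A = 4πr² = 4π × (0.0678)² = 0.0578 m².
From P = εσAT⁴, T = (P / εσA)^(1/4) = (2630 / (0.15 × 5.67×10⁻⁸ × 0.0578))^(1/4).
T = (5.35×10^12)^(1/4) = 1520 K.

T ≈ 1520 K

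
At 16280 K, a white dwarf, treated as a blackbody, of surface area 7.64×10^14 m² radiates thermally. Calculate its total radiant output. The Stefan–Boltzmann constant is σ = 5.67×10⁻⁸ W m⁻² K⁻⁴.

P = σAT⁴ = 5.67×10⁻⁸ × 7.64×10^14 × (16280)⁴ = 5.67×10⁻⁸ × 7.64×10^14 × 7.02×10^16.
P = 3.04×10^24 W.

P ≈ 3.04×10^24 W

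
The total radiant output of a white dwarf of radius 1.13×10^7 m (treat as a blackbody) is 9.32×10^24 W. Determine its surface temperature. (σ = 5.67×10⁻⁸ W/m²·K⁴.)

A = 4πr² = 4π × (1.13×10^7)² = 1.60×10^15 m².
From P = σAT⁴, T = (P / σA)^(1/4) = (9.32×10^24 / (5.67×10⁻⁸ × 1.60×10^15))^(1/4).
T = (1.02×10^17)^(1/4) = 17900 K.

T ≈ 17900 K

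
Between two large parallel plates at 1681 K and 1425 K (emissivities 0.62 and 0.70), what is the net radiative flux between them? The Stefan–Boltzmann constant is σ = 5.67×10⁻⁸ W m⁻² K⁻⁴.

For two large parallel gray plates, q = σ(T₁⁴ − T₂⁴) / (1/ε₁ + 1/ε₂ − 1).
1/ε₁ + 1/ε₂ − 1 = 1/0.62 + 1/0.70 − 1 = 2.041.
T₁⁴ − T₂⁴ = 7.98×10^12 − 4.12×10^12 = 3.86×10^12 K⁴.
q = 5.67×10⁻⁸ × 3.86×10^12 / 2.041 = 1.07×10^5 W/m².

q ≈ 1.07×10^5 W/m²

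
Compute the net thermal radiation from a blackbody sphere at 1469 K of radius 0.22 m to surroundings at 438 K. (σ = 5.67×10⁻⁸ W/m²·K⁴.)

A = 4πr² = 4π × (0.22)² = 0.608 m².
Q = σA(T⁴ − T_s⁴). T⁴ − T_s⁴ = (1469)⁴ − (438)⁴ = 4.66×10^12 − 3.68×10^10 = 4.62×10^12 K⁴.
Q = 5.67×10⁻⁸ × 0.608 × 4.62×10^12 = 1.59×10^5 W.

Q ≈ 1.59×10^5 W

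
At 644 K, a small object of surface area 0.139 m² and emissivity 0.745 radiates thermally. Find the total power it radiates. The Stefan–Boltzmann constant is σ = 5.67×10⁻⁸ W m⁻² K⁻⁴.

P ≈ 1010 W

Stefan–Boltzmann: P = εσAT⁴ = 0.745 × 5.67×10⁻⁸ × 0.139 × (644)⁴ = 0.745 × 5.67×10⁻⁸ × 0.139 × 1.72×10^11.
P = 1010 W.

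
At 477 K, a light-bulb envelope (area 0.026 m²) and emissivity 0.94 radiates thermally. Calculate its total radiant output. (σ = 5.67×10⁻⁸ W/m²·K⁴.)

P = εσAT⁴ = 0.94 × 5.67×10⁻⁸ × 0.0260 × (477)⁴ = 0.94 × 5.67×10⁻⁸ × 0.0260 × 5.18×10^10.
P = 71.7 W.

P ≈ 71.7 W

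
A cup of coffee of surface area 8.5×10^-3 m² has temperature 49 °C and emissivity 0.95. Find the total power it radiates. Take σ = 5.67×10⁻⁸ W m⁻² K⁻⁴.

49 °C = 322 K.
Stefan–Boltzmann: P = εσAT⁴ = 0.95 × 5.67×10⁻⁸ × 8.50×10^-3 × (322)⁴ = 0.95 × 5.67×10⁻⁸ × 8.50×10^-3 × 1.08×10^10.
P = 4.92 W.

P ≈ 4.92 W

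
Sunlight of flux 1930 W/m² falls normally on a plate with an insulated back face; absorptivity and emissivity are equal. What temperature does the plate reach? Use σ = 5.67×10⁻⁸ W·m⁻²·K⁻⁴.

T ≈ 430 K

Absorbed flux αS = emitted flux εσT⁴ (one radiating face); with α = ε, T = (S/σ)^(1/4).
T = (1930 / 5.67×10⁻⁸)^(1/4) = (3.40×10^10)^(1/4).
T = 430 K.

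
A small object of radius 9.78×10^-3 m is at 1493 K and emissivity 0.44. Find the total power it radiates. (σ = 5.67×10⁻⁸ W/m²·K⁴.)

A = 4πr² = 4π × (9.78×10^-3)² = 1.20×10^-3 m².
P = εσAT⁴ = 0.44 × 5.67×10⁻⁸ × 1.20×10^-3 × (1493)⁴ = 0.44 × 5.67×10⁻⁸ × 1.20×10^-3 × 4.97×10^12.
P = 149 W.

P ≈ 149 W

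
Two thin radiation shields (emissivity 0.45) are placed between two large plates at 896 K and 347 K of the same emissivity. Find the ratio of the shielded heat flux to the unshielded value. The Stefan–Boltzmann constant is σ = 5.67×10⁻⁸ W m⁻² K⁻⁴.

With N identical shields there are N+1 = 3 gaps in series, each with the same radiative resistance, so the flux falls to 1/(N+1) of its unshielded value.

ratio ≈ 0.333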